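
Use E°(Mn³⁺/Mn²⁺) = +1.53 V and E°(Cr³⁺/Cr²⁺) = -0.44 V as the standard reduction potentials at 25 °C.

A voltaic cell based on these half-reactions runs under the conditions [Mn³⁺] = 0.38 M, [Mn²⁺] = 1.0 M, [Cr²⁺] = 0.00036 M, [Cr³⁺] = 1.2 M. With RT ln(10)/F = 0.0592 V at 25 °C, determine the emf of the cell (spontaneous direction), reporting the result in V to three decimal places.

+1.737 V

Mn³⁺/Mn²⁺ is the cathode (higher E°), Cr³⁺/Cr²⁺ the anode: E°cell = +1.53 − (-0.44) = +1.97 V, n = 1.
Overall: Mn³⁺(aq) + Cr²⁺(aq) → Mn²⁺(aq) + Cr³⁺(aq)
Q = [Mn²⁺]·[Cr³⁺] / ([Mn³⁺]·[Cr²⁺]); log Q = 3.943.
E = E° − (0.0592/n) log Q = +1.97 − (0.0592/1)(3.943) = +1.737 V.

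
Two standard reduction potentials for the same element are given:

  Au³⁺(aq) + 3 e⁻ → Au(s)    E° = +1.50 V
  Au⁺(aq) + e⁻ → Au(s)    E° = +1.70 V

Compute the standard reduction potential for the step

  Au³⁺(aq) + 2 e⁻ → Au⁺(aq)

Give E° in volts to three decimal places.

Sequential free energies add, so n₃E°₃ = n₁E°₁ + n₂E°₂.
With n₃ = 3, and the known step contributing 1×(+1.70) V, the unknown satisfies 2·E° = 3×(+1.50) − 1×(+1.70) = +2.800.
E° = +2.800 / 2 = +1.400 V.

+1.400 V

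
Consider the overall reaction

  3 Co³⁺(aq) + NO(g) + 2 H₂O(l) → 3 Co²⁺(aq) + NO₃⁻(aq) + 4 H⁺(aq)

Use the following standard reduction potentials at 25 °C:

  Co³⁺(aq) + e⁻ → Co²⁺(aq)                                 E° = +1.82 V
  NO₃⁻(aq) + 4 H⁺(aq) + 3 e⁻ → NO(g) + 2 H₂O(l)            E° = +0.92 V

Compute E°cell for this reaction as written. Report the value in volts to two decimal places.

+0.90 V

The Co³⁺/Co²⁺ couple has the higher reduction potential, so it is the cathode; NO₃⁻/NO is oxidised at the anode.
E°cell = E°(cathode) − E°(anode) = (+1.82) − (+0.92) = +0.90 V.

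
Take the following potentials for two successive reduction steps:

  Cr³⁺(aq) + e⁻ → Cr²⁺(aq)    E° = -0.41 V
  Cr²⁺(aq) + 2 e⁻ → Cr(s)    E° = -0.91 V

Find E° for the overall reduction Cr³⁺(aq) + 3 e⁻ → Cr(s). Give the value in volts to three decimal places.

-0.743 V

Adding the free-energy changes (−nFE°) of the two steps gives −n₃FE°₃ = −n₁FE°₁ − n₂FE°₂.
E°₃ = (1×-0.41 + 2×-0.91) / 3 = (-2.230) / 3 = -0.743 V.
Simply averaging or adding the two E° values would be wrong; the electron-weighted sum is required.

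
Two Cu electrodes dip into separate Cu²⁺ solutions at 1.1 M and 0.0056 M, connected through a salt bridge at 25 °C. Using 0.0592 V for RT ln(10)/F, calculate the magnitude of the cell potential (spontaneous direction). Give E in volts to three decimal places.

+0.068 V

For a concentration cell E°cell = 0. The 1.1 M side is the cathode (reduction is favoured where [Cu²⁺] is higher).
With n = 2, E = −(0.0592/2) log([Cu²⁺]ₐₙ/[Cu²⁺]꜀ₐₜ) = −(0.0592/2) log(0.0056/1.1) = −(0.0592/2)(-2.293) = +0.068 V.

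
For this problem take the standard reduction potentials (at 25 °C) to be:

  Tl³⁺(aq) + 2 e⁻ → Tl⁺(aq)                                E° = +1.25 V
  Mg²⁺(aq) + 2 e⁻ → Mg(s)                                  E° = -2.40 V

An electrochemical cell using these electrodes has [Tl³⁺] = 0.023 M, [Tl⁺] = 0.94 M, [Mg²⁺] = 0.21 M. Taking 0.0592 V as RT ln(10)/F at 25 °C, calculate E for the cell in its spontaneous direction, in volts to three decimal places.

+3.622 V

Tl³⁺/Tl⁺ is the cathode (higher E°), Mg²⁺/Mg the anode: E°cell = +1.25 − (-2.40) = +3.65 V, n = 2.
Overall: Tl³⁺(aq) + Mg(s) → Tl⁺(aq) + Mg²⁺(aq)
Q = [Tl⁺]·[Mg²⁺] / ([Tl³⁺]); log Q = 0.934.
E = E° − (0.0592/n) log Q = +3.65 − (0.0592/2)(0.934) = +3.622 V.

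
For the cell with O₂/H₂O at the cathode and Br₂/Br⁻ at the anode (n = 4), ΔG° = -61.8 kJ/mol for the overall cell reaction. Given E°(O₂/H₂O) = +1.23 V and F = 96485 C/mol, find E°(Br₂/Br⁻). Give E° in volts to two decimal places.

+1.07 V

E°cell = −ΔG°/(nF) = −(-61.8×10³)/((4)(96485)) = +0.160 V.
Since O₂/H₂O is the cathode and Br₂/Br⁻ the anode, E°cell = E°(O₂/H₂O) − E°(Br₂/Br⁻).
So E°(Br₂/Br⁻) = E°(O₂/H₂O) − E°cell = (+1.23) − (+0.160) = +1.07 V.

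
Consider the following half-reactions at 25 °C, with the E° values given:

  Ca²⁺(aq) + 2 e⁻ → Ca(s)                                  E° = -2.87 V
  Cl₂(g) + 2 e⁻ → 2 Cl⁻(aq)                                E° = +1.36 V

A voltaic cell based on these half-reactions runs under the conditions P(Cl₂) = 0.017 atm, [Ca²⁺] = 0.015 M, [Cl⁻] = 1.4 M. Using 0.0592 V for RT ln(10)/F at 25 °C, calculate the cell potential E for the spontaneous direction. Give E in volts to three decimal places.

Cl₂/Cl⁻ is the cathode (higher E°), Ca²⁺/Ca the anode: E°cell = +1.36 − (-2.87) = +4.23 V, n = 2.
Overall: Cl₂(g) + Ca(s) → 2 Cl⁻(aq) + Ca²⁺(aq)
Q = [Cl⁻]^2·[Ca²⁺] / (P(Cl₂)); log Q = 0.238.
E = E° − (0.0592/n) log Q = +4.23 − (0.0592/2)(0.238) = +4.223 V.

+4.223 V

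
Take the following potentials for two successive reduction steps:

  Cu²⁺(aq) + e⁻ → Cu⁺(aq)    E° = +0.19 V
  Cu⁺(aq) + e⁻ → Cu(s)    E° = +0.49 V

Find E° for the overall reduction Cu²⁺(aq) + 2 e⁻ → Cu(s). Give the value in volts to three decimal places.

Adding the free-energy changes (−nFE°) of the two steps gives −n₃FE°₃ = −n₁FE°₁ − n₂FE°₂.
E°₃ = (1×+0.19 + 1×+0.49) / 2 = (+0.680) / 2 = +0.340 V.

+0.340 V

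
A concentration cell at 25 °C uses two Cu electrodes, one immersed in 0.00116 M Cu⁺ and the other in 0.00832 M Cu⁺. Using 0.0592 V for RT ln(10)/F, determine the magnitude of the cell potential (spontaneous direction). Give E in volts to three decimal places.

For a concentration cell E°cell = 0. The 0.00832 M side is the cathode (reduction is favoured where [Cu⁺] is higher).
With n = 1, E = −(0.0592/1) log([Cu⁺]ₐₙ/[Cu⁺]꜀ₐₜ) = −(0.0592/1) log(0.00116/0.00832) = −(0.0592/1)(-0.856) = +0.051 V.

+0.051 V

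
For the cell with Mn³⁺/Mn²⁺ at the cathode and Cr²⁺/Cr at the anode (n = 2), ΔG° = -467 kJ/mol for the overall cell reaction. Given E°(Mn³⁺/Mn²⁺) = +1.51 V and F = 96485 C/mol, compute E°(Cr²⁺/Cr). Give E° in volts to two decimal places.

-0.91 V

E°cell = −ΔG°/(nF) = −(-467×10³)/((2)(96485)) = +2.420 V.
Since Mn³⁺/Mn²⁺ is the cathode and Cr²⁺/Cr the anode, E°cell = E°(Mn³⁺/Mn²⁺) − E°(Cr²⁺/Cr).
So E°(Cr²⁺/Cr) = E°(Mn³⁺/Mn²⁺) − E°cell = (+1.51) − (+2.420) = -0.91 V.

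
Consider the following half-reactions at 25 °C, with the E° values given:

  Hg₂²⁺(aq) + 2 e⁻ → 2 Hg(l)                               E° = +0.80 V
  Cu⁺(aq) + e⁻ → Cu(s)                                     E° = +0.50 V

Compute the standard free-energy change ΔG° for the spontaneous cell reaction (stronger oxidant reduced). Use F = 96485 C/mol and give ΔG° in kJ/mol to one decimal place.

Hg₂²⁺/Hg (E° = +0.80 V) is the cathode; Cu⁺/Cu (E° = +0.50 V) is the anode, so E°cell = +0.30 V.
Balancing electrons gives n = 2 (lcm of 2 and 1).
ΔG° = −nFE° = −(2)(96485)(+0.30) = -57,891 J = -57.9 kJ/mol.

-57.9 kJ/mol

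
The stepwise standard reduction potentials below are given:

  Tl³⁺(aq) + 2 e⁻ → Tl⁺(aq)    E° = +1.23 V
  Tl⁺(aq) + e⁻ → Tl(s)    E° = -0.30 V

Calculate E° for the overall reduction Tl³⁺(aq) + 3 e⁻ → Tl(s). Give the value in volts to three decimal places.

+0.720 V

Since ΔG° = −nFE° is additive over sequential reductions, n₃E°₃ = n₁E°₁ + n₂E°₂.
E°₃ = (2×+1.23 + 1×-0.30) / 3 = (+2.160) / 3 = +0.720 V.
E° values themselves are not directly additive — weighting by electron count is essential.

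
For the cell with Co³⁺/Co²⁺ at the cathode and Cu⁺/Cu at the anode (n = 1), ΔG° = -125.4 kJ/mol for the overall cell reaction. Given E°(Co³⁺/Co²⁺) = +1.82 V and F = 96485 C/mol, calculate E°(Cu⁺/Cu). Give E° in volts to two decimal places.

+0.52 V

E°cell = −ΔG°/(nF) = −(-125.4×10³)/((1)(96485)) = +1.300 V.
Since Co³⁺/Co²⁺ is the cathode and Cu⁺/Cu the anode, E°cell = E°(Co³⁺/Co²⁺) − E°(Cu⁺/Cu).
So E°(Cu⁺/Cu) = E°(Co³⁺/Co²⁺) − E°cell = (+1.82) − (+1.300) = +0.52 V.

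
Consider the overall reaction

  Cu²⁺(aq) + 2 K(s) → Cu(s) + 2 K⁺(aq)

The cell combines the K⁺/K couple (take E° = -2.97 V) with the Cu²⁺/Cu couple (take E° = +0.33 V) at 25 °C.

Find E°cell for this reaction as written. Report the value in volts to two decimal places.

The Cu²⁺/Cu couple has the higher reduction potential, so it is the cathode; K⁺/K is oxidised at the anode.
E°cell = E°(cathode) − E°(anode) = (+0.33) − (-2.97) = +3.30 V.

+3.30 V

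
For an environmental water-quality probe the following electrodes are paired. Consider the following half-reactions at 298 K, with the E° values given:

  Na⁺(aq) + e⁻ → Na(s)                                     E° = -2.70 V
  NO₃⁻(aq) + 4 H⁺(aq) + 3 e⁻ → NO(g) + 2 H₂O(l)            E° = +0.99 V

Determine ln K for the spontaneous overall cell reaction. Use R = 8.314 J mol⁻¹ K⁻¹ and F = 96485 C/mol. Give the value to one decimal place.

Cathode: NO₃⁻/NO; anode: Na⁺/Na. E°cell = (+0.99) − (-2.70) = +3.69 V, with n = 3.
ΔG° = −nFE° = −RT ln K, so ln K = nFE°/(RT) = (3)(96485)(+3.69) / ((8.314)(298)) = 431.103.

431.1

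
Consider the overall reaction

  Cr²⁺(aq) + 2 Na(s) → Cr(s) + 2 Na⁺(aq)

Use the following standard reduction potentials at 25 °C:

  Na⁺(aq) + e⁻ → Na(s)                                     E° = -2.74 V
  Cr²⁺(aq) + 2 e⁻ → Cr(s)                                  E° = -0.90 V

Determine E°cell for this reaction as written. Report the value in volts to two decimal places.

The Cr²⁺/Cr couple has the higher reduction potential, so it is the cathode; Na⁺/Na is oxidised at the anode.
E°cell = E°(cathode) − E°(anode) = (-0.90) − (-2.74) = +1.84 V.
Since E°cell > 0, the reaction is spontaneous under standard conditions.

+1.84 V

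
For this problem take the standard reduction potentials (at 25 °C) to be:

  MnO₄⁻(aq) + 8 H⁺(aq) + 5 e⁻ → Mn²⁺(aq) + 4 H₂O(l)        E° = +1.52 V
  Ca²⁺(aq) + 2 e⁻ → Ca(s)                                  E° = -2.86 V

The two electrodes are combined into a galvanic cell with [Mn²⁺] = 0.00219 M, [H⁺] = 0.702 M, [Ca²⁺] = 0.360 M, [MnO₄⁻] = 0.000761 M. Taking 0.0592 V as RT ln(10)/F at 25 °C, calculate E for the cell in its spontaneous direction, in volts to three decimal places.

MnO₄⁻/Mn²⁺ is the cathode (higher E°), Ca²⁺/Ca the anode: E°cell = +1.52 − (-2.86) = +4.38 V, n = 10.
Overall: 2 MnO₄⁻(aq) + 16 H⁺(aq) + 5 Ca(s) → 2 Mn²⁺(aq) + 8 H₂O(l) + 5 Ca²⁺(aq)
Q = [Mn²⁺]^2·[Ca²⁺]^5 / ([MnO₄⁻]^2·[H⁺]^16); log Q = 1.158.
E = E° − (0.0592/n) log Q = +4.38 − (0.0592/10)(1.158) = +4.373 V.

+4.373 V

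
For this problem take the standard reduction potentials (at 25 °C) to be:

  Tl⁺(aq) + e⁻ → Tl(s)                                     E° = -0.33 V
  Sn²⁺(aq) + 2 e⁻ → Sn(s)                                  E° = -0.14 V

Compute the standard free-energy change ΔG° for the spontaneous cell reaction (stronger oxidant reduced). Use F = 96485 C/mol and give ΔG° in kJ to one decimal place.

Sn²⁺/Sn (E° = -0.14 V) is the cathode; Tl⁺/Tl (E° = -0.33 V) is the anode, so E°cell = +0.19 V.
Balancing electrons gives n = 2 (lcm of 2 and 1).
ΔG° = −nFE° = −(2)(96485)(+0.19) = -36,664 J = -36.7 kJ.

-36.7 kJ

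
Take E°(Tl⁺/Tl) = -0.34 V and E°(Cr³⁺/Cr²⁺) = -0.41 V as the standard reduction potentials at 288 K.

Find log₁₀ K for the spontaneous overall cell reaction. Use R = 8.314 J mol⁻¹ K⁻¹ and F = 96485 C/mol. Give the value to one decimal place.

1.2

Cathode: Tl⁺/Tl; anode: Cr³⁺/Cr²⁺. E°cell = (-0.34) − (-0.41) = +0.07 V, with n = 1.
ΔG° = −nFE° = −RT ln K, so ln K = nFE°/(RT) = (1)(96485)(+0.07) / ((8.314)(288)) = 2.821.
log₁₀ K = 2.821 / ln 10 = 1.2.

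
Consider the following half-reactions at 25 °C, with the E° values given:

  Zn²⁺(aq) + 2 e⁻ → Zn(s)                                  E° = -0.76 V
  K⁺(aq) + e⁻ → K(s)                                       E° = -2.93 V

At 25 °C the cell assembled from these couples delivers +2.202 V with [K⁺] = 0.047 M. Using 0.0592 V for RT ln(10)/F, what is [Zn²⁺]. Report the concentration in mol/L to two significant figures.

Zn²⁺/Zn is the cathode, K⁺/K the anode: E°cell = +2.17 V, n = 2.
Overall reaction: Zn²⁺(aq) + 2 K(s) → Zn(s) + 2 K⁺(aq); Q = [K⁺]^2/[Zn²⁺]^1.
From E = E° − (0.0592/n) log Q: log Q = (E° − E)·n/0.0592 = (+2.17 − (+2.202))·2/0.0592 = -1.0811.
So 1·log[Zn²⁺] = 2·log(0.047) − log Q = -2.6558 − (-1.0811) = -1.5747; [Zn²⁺] = 10^(-1.5747) ≈ 0.027 M.

0.027 M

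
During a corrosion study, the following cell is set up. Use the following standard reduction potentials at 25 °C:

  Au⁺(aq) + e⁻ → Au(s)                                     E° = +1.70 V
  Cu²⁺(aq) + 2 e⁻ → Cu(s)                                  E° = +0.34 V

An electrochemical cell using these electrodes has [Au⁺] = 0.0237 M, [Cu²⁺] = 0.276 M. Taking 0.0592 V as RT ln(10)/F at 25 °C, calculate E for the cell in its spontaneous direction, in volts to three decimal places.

+1.280 V

Au⁺/Au is the cathode (higher E°), Cu²⁺/Cu the anode: E°cell = +1.70 − (+0.34) = +1.36 V, n = 2.
Overall: 2 Au⁺(aq) + Cu(s) → 2 Au(s) + Cu²⁺(aq)
Q = [Cu²⁺] / ([Au⁺]^2); log Q = 2.691.
E = E° − (0.0592/n) log Q = +1.36 − (0.0592/2)(2.691) = +1.280 V.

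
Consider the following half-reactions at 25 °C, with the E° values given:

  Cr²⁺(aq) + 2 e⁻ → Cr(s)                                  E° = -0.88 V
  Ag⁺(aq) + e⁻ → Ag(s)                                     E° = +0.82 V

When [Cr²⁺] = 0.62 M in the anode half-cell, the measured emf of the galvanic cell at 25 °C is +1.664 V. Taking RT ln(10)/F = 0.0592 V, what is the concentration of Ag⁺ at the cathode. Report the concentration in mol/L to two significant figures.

0.19 M

Ag⁺/Ag is the cathode, Cr²⁺/Cr the anode: E°cell = +1.70 V, n = 2.
Overall reaction: 2 Ag⁺(aq) + Cr(s) → 2 Ag(s) + Cr²⁺(aq); Q = [Cr²⁺]^1/[Ag⁺]^2.
From E = E° − (0.0592/n) log Q: log Q = (E° − E)·n/0.0592 = (+1.70 − (+1.664))·2/0.0592 = 1.2162.
So 2·log[Ag⁺] = 1·log(0.62) − log Q = -0.2076 − (1.2162) = -1.4238; log[Ag⁺] = -1.4238 / 2 = -0.7119; [Ag⁺] = 10^(-0.7119) ≈ 0.19 M.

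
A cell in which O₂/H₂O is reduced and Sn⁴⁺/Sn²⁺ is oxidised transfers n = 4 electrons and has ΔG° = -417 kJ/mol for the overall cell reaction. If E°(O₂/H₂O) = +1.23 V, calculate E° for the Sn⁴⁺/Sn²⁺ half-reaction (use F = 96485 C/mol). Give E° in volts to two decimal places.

+0.15 V

E°cell = −ΔG°/(nF) = −(-417×10³)/((4)(96485)) = +1.080 V.
Since O₂/H₂O is the cathode and Sn⁴⁺/Sn²⁺ the anode, E°cell = E°(O₂/H₂O) − E°(Sn⁴⁺/Sn²⁺).
So E°(Sn⁴⁺/Sn²⁺) = E°(O₂/H₂O) − E°cell = (+1.23) − (+1.080) = +0.15 V.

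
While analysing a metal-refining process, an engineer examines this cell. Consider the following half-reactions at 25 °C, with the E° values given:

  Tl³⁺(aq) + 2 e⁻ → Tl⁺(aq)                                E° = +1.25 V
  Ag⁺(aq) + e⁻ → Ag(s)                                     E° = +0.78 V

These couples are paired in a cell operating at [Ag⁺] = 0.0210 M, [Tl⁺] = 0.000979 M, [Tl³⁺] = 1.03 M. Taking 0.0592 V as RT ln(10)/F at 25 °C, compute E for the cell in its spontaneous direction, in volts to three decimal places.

Tl³⁺/Tl⁺ is the cathode (higher E°), Ag⁺/Ag the anode: E°cell = +1.25 − (+0.78) = +0.47 V, n = 2.
Overall: Tl³⁺(aq) + 2 Ag(s) → Tl⁺(aq) + 2 Ag⁺(aq)
Q = [Tl⁺]·[Ag⁺]^2 / ([Tl³⁺]); log Q = -6.378.
E = E° − (0.0592/n) log Q = +0.47 − (0.0592/2)(-6.378) = +0.659 V.

+0.659 V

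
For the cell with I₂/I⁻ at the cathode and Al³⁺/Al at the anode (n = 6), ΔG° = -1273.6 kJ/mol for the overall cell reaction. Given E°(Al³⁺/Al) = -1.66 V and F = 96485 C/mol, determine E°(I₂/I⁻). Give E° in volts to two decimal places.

+0.54 V

E°cell = −ΔG°/(nF) = −(-1273.6×10³)/((6)(96485)) = +2.200 V.
Since I₂/I⁻ is the cathode and Al³⁺/Al the anode, E°cell = E°(I₂/I⁻) − E°(Al³⁺/Al).
So E°(I₂/I⁻) = E°cell + E°(Al³⁺/Al) = +2.200 + (-1.66) = +0.54 V.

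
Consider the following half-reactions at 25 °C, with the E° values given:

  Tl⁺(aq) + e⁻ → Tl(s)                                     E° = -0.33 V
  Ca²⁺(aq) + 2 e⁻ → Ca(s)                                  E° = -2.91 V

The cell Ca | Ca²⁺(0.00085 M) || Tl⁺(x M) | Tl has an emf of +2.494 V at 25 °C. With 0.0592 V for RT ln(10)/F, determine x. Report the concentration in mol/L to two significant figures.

0.0010 M

Tl⁺/Tl is the cathode, Ca²⁺/Ca the anode: E°cell = +2.58 V, n = 2.
Overall reaction: 2 Tl⁺(aq) + Ca(s) → 2 Tl(s) + Ca²⁺(aq); Q = [Ca²⁺]^1/[Tl⁺]^2.
From E = E° − (0.0592/n) log Q: log Q = (E° − E)·n/0.0592 = (+2.58 − (+2.494))·2/0.0592 = 2.9054.
So 2·log[Tl⁺] = 1·log(0.00085) − log Q = -3.0706 − (2.9054) = -5.9760; log[Tl⁺] = -5.9760 / 2 = -2.9880; [Tl⁺] = 10^(-2.9880) ≈ 0.0010 M.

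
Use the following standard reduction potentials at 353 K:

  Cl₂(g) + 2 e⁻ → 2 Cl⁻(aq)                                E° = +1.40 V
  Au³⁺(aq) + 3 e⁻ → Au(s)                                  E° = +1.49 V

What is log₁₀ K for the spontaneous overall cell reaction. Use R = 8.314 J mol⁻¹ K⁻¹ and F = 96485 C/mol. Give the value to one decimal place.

7.7

Cathode: Au³⁺/Au; anode: Cl₂/Cl⁻. E°cell = (+1.49) − (+1.40) = +0.09 V, with n = 6.
ΔG° = −nFE° = −RT ln K, so ln K = nFE°/(RT) = (6)(96485)(+0.09) / ((8.314)(353)) = 17.753.
log₁₀ K = 17.753 / ln 10 = 7.7.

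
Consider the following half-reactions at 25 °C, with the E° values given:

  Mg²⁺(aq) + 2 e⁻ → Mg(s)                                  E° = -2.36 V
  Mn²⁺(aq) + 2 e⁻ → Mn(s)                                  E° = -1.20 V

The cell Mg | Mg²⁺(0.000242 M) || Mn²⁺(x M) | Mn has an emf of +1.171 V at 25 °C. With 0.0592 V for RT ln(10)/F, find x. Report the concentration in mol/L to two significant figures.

0.00057 M

Mn²⁺/Mn is the cathode, Mg²⁺/Mg the anode: E°cell = +1.16 V, n = 2.
Overall reaction: Mn²⁺(aq) + Mg(s) → Mn(s) + Mg²⁺(aq); Q = [Mg²⁺]^1/[Mn²⁺]^1.
From E = E° − (0.0592/n) log Q: log Q = (E° − E)·n/0.0592 = (+1.16 − (+1.171))·2/0.0592 = -0.3716.
So 1·log[Mn²⁺] = 1·log(0.000242) − log Q = -3.6162 − (-0.3716) = -3.2446; [Mn²⁺] = 10^(-3.2446) ≈ 0.00057 M.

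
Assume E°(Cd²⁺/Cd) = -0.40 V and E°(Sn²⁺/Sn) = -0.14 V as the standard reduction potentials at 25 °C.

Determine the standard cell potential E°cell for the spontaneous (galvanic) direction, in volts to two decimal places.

The Sn²⁺/Sn couple has the higher reduction potential, so it is the cathode; Cd²⁺/Cd is oxidised at the anode.
E°cell = E°(cathode) − E°(anode) = (-0.14) − (-0.40) = +0.26 V.

+0.26 V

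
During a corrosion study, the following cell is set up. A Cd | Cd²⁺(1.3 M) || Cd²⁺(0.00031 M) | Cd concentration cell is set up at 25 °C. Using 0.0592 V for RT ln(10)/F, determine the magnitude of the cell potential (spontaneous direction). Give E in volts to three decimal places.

+0.107 V

For a concentration cell E°cell = 0. The 1.3 M side is the cathode (reduction is favoured where [Cd²⁺] is higher).
With n = 2, E = −(0.0592/2) log([Cd²⁺]ₐₙ/[Cd²⁺]꜀ₐₜ) = −(0.0592/2) log(0.00031/1.3) = −(0.0592/2)(-3.623) = +0.107 V.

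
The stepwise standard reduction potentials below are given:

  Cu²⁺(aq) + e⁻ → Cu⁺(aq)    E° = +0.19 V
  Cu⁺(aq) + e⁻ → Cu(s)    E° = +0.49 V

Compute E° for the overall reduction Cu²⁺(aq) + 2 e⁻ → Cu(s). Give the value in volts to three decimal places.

+0.340 V

Adding the free-energy changes (−nFE°) of the two steps gives −n₃FE°₃ = −n₁FE°₁ − n₂FE°₂.
E°₃ = (1×+0.19 + 1×+0.49) / 2 = (+0.680) / 2 = +0.340 V.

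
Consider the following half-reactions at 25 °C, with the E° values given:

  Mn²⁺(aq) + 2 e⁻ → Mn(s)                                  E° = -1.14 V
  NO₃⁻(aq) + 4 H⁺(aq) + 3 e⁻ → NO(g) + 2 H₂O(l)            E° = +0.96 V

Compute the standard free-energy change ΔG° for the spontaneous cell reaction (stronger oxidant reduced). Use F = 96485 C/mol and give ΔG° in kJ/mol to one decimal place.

NO₃⁻/NO (E° = +0.96 V) is the cathode; Mn²⁺/Mn (E° = -1.14 V) is the anode, so E°cell = +2.10 V.
Balancing electrons gives n = 6 (lcm of 3 and 2).
ΔG° = −nFE° = −(6)(96485)(+2.10) = -1,215,711 J = -1215.7 kJ/mol.

-1215.7 kJ/mol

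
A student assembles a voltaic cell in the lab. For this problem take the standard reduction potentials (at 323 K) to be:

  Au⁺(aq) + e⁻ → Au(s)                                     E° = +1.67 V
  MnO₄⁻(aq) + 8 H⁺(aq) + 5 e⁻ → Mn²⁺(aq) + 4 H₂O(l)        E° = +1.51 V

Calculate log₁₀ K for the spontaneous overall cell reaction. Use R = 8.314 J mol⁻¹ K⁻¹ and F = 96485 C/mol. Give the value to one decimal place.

12.5

Cathode: Au⁺/Au; anode: MnO₄⁻/Mn²⁺. E°cell = (+1.67) − (+1.51) = +0.16 V, with n = 5.
ΔG° = −nFE° = −RT ln K, so ln K = nFE°/(RT) = (5)(96485)(+0.16) / ((8.314)(323)) = 28.743.
log₁₀ K = 28.743 / ln 10 = 12.5.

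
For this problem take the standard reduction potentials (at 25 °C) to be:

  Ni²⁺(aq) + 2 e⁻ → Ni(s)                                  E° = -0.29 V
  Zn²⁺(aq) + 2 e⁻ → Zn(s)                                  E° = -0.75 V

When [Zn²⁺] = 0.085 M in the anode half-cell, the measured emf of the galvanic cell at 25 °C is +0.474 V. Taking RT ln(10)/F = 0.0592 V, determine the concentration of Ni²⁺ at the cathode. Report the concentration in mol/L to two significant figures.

0.25 M

Ni²⁺/Ni is the cathode, Zn²⁺/Zn the anode: E°cell = +0.46 V, n = 2.
Overall reaction: Ni²⁺(aq) + Zn(s) → Ni(s) + Zn²⁺(aq); Q = [Zn²⁺]^1/[Ni²⁺]^1.
From E = E° − (0.0592/n) log Q: log Q = (E° − E)·n/0.0592 = (+0.46 − (+0.474))·2/0.0592 = -0.4730.
So 1·log[Ni²⁺] = 1·log(0.085) − log Q = -1.0706 − (-0.4730) = -0.5976; [Ni²⁺] = 10^(-0.5976) ≈ 0.25 M.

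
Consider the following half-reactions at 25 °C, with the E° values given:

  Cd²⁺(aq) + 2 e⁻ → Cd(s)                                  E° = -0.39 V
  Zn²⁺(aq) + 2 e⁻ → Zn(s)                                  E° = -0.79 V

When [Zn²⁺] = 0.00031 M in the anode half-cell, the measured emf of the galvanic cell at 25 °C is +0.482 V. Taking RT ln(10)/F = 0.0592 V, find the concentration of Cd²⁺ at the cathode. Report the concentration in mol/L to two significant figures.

Cd²⁺/Cd is the cathode, Zn²⁺/Zn the anode: E°cell = +0.40 V, n = 2.
Overall reaction: Cd²⁺(aq) + Zn(s) → Cd(s) + Zn²⁺(aq); Q = [Zn²⁺]^1/[Cd²⁺]^1.
From E = E° − (0.0592/n) log Q: log Q = (E° − E)·n/0.0592 = (+0.40 − (+0.482))·2/0.0592 = -2.7703.
So 1·log[Cd²⁺] = 1·log(0.00031) − log Q = -3.5086 − (-2.7703) = -0.7383; [Cd²⁺] = 10^(-0.7383) ≈ 0.18 M.

0.18 M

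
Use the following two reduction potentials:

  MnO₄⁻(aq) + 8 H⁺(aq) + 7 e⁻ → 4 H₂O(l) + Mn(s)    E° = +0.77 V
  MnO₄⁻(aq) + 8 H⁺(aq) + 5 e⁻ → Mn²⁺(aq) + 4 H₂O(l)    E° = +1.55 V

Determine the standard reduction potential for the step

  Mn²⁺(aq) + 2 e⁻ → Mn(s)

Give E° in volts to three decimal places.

-1.180 V

Sequential free energies add, so n₃E°₃ = n₁E°₁ + n₂E°₂.
With n₃ = 7, and the known step contributing 5×(+1.55) V, the unknown satisfies 2·E° = 7×(+0.77) − 5×(+1.55) = -2.360.
E° = -2.360 / 2 = -1.180 V.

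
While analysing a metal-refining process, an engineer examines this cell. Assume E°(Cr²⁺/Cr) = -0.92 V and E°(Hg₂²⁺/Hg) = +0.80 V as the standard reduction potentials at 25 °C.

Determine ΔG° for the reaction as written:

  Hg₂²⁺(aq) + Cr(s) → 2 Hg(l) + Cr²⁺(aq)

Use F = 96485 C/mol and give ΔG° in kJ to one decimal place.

As written, Hg₂²⁺/Hg is reduced (cathode) and Cr²⁺/Cr is oxidised (anode), so E°cell = (+0.80) − (-0.92) = +1.72 V.
Balancing electrons gives n = 2.
ΔG° = −nFE° = −(2)(96485)(+1.72) = -331,908 J = -331.9 kJ.

-331.9 kJ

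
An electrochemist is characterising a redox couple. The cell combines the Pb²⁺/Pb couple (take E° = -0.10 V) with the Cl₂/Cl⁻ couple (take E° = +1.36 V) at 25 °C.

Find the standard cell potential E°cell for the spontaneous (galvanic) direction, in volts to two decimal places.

The Cl₂/Cl⁻ couple has the higher reduction potential, so it is the cathode; Pb²⁺/Pb is oxidised at the anode.
E°cell = E°(cathode) − E°(anode) = (+1.36) − (-0.10) = +1.46 V.

+1.46 V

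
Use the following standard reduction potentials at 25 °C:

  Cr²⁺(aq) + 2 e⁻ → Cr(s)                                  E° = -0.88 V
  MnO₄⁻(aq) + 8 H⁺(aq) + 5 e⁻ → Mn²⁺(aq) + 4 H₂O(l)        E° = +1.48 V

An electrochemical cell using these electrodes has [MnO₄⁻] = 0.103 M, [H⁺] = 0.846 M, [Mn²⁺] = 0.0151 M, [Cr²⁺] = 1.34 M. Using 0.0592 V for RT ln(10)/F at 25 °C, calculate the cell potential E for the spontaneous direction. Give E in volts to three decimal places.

+2.359 V

MnO₄⁻/Mn²⁺ is the cathode (higher E°), Cr²⁺/Cr the anode: E°cell = +1.48 − (-0.88) = +2.36 V, n = 10.
Overall: 2 MnO₄⁻(aq) + 16 H⁺(aq) + 5 Cr(s) → 2 Mn²⁺(aq) + 8 H₂O(l) + 5 Cr²⁺(aq)
Q = [Mn²⁺]^2·[Cr²⁺]^5 / ([MnO₄⁻]^2·[H⁺]^16); log Q = 0.130.
E = E° − (0.0592/n) log Q = +2.36 − (0.0592/10)(0.130) = +2.359 V.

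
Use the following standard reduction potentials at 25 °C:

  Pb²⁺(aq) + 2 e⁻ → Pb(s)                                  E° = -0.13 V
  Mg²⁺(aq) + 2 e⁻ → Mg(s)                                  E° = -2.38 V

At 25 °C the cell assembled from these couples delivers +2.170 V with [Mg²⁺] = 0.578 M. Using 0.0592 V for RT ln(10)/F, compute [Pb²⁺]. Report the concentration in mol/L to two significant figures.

Pb²⁺/Pb is the cathode, Mg²⁺/Mg the anode: E°cell = +2.25 V, n = 2.
Overall reaction: Pb²⁺(aq) + Mg(s) → Pb(s) + Mg²⁺(aq); Q = [Mg²⁺]^1/[Pb²⁺]^1.
From E = E° − (0.0592/n) log Q: log Q = (E° − E)·n/0.0592 = (+2.25 − (+2.170))·2/0.0592 = 2.7027.
So 1·log[Pb²⁺] = 1·log(0.578) − log Q = -0.2381 − (2.7027) = -2.9408; [Pb²⁺] = 10^(-2.9408) ≈ 0.0011 M.

0.0011 M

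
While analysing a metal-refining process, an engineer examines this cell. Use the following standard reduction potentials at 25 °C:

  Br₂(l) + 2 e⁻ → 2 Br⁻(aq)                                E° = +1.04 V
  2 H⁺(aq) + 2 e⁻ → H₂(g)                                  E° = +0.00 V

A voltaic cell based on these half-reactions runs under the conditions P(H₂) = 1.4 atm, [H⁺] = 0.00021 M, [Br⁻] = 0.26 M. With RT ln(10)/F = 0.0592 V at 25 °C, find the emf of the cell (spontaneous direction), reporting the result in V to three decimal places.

Br₂/Br⁻ is the cathode (higher E°), H⁺/H₂ the anode: E°cell = +1.04 − (+0.00) = +1.04 V, n = 2.
Overall: Br₂(l) + H₂(g) → 2 Br⁻(aq) + 2 H⁺(aq)
Q = [Br⁻]^2·[H⁺]^2 / (P(H₂)); log Q = -8.672.
E = E° − (0.0592/n) log Q = +1.04 − (0.0592/2)(-8.672) = +1.297 V.

+1.297 V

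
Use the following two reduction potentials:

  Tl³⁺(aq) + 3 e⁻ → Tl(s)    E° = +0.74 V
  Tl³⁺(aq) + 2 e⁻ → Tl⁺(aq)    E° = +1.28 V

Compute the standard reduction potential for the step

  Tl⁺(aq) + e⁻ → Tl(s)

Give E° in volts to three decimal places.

Sequential free energies add, so n₃E°₃ = n₁E°₁ + n₂E°₂.
With n₃ = 3, and the known step contributing 2×(+1.28) V, the unknown satisfies 1·E° = 3×(+0.74) − 2×(+1.28) = -0.340.
E° = -0.340 / 1 = -0.340 V.

-0.340 V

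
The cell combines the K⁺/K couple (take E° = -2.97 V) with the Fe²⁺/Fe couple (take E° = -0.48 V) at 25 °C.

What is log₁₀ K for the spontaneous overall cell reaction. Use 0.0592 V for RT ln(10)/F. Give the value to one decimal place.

Cathode: Fe²⁺/Fe; anode: K⁺/K. E°cell = +2.49 V, n = 2.
log K = nE°cell / 0.0592 = (2)(+2.49) / 0.0592 = 84.1.

84.1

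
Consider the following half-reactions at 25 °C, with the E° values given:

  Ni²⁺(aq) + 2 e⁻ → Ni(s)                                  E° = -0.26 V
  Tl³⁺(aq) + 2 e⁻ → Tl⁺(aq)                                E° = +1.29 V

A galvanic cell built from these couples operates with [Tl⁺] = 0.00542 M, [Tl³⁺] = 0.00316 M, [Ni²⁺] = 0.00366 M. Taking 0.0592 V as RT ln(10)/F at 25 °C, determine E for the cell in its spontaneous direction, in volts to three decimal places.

+1.615 V

Tl³⁺/Tl⁺ is the cathode (higher E°), Ni²⁺/Ni the anode: E°cell = +1.29 − (-0.26) = +1.55 V, n = 2.
Overall: Tl³⁺(aq) + Ni(s) → Tl⁺(aq) + Ni²⁺(aq)
Q = [Tl⁺]·[Ni²⁺] / ([Tl³⁺]); log Q = -2.202.
E = E° − (0.0592/n) log Q = +1.55 − (0.0592/2)(-2.202) = +1.615 V.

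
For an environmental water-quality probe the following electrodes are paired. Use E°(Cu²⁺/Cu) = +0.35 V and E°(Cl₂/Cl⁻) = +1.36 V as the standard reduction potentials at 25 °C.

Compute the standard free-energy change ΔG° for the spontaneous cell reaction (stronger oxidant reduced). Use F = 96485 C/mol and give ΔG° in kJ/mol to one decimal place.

-194.9 kJ/mol

Cl₂/Cl⁻ (E° = +1.36 V) is the cathode; Cu²⁺/Cu (E° = +0.35 V) is the anode, so E°cell = +1.01 V.
Balancing electrons gives n = 2 (lcm of 2 and 2).
ΔG° = −nFE° = −(2)(96485)(+1.01) = -194,900 J = -194.9 kJ/mol.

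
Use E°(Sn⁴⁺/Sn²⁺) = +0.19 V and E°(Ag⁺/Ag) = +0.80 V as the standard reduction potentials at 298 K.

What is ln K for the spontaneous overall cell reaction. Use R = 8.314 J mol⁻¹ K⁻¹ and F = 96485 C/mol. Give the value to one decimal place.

Cathode: Ag⁺/Ag; anode: Sn⁴⁺/Sn²⁺. E°cell = (+0.80) − (+0.19) = +0.61 V, with n = 2.
ΔG° = −nFE° = −RT ln K, so ln K = nFE°/(RT) = (2)(96485)(+0.61) / ((8.314)(298)) = 47.511.

47.5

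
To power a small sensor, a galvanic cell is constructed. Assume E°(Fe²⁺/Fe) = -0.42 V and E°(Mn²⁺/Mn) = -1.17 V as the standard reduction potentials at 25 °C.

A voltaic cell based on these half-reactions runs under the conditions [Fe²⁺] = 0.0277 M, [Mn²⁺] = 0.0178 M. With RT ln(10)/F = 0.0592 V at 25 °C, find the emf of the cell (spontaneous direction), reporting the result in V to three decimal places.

+0.756 V

Fe²⁺/Fe is the cathode (higher E°), Mn²⁺/Mn the anode: E°cell = -0.42 − (-1.17) = +0.75 V, n = 2.
Overall: Fe²⁺(aq) + Mn(s) → Fe(s) + Mn²⁺(aq)
Q = [Mn²⁺] / ([Fe²⁺]); log Q = -0.192.
E = E° − (0.0592/n) log Q = +0.75 − (0.0592/2)(-0.192) = +0.756 V.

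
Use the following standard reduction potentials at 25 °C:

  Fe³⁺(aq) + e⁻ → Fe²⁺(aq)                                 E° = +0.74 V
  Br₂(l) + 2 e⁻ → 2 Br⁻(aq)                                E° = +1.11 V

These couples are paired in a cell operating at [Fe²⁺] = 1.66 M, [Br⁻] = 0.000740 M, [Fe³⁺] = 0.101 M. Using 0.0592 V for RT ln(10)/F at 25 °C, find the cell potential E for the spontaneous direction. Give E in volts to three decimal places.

+0.627 V

Br₂/Br⁻ is the cathode (higher E°), Fe³⁺/Fe²⁺ the anode: E°cell = +1.11 − (+0.74) = +0.37 V, n = 2.
Overall: Br₂(l) + 2 Fe²⁺(aq) → 2 Br⁻(aq) + 2 Fe³⁺(aq)
Q = [Br⁻]^2·[Fe³⁺]^2 / ([Fe²⁺]^2); log Q = -8.693.
E = E° − (0.0592/n) log Q = +0.37 − (0.0592/2)(-8.693) = +0.627 V.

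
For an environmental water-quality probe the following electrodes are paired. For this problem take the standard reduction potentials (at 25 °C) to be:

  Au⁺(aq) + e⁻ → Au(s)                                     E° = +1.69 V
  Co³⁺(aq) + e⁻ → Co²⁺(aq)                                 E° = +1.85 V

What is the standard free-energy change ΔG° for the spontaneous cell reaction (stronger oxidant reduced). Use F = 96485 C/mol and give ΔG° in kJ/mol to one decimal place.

Co³⁺/Co²⁺ (E° = +1.85 V) is the cathode; Au⁺/Au (E° = +1.69 V) is the anode, so E°cell = +0.16 V.
Balancing electrons gives n = 1 (lcm of 1 and 1).
ΔG° = −nFE° = −(1)(96485)(+0.16) = -15,438 J = -15.4 kJ/mol.

-15.4 kJ/mol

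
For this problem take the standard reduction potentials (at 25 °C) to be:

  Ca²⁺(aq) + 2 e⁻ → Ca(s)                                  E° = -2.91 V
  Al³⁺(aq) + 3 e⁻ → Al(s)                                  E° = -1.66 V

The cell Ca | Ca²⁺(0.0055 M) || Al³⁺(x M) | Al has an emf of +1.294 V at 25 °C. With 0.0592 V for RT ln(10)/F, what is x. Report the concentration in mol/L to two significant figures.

0.069 M

Al³⁺/Al is the cathode, Ca²⁺/Ca the anode: E°cell = +1.25 V, n = 6.
Overall reaction: 2 Al³⁺(aq) + 3 Ca(s) → 2 Al(s) + 3 Ca²⁺(aq); Q = [Ca²⁺]^3/[Al³⁺]^2.
From E = E° − (0.0592/n) log Q: log Q = (E° − E)·n/0.0592 = (+1.25 − (+1.294))·6/0.0592 = -4.4595.
So 2·log[Al³⁺] = 3·log(0.0055) − log Q = -6.7789 − (-4.4595) = -2.3194; log[Al³⁺] = -2.3194 / 2 = -1.1597; [Al³⁺] = 10^(-1.1597) ≈ 0.069 M.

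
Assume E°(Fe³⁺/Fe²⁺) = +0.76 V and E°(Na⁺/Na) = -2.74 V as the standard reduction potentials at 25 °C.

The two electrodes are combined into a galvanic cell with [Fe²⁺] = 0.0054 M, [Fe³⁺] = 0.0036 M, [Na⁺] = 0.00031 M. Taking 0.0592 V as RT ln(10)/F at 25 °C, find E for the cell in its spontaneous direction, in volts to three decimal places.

Fe³⁺/Fe²⁺ is the cathode (higher E°), Na⁺/Na the anode: E°cell = +0.76 − (-2.74) = +3.50 V, n = 1.
Overall: Fe³⁺(aq) + Na(s) → Fe²⁺(aq) + Na⁺(aq)
Q = [Fe²⁺]·[Na⁺] / ([Fe³⁺]); log Q = -3.333.
E = E° − (0.0592/n) log Q = +3.50 − (0.0592/1)(-3.333) = +3.697 V.

+3.697 V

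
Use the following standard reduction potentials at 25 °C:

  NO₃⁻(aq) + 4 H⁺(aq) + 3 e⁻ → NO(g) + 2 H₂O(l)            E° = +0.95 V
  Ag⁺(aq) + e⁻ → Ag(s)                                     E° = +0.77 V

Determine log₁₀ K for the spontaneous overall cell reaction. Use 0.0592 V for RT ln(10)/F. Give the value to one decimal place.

9.1

Cathode: NO₃⁻/NO; anode: Ag⁺/Ag. E°cell = +0.18 V, n = 3.
log K = nE°cell / 0.0592 = (3)(+0.18) / 0.0592 = 9.1.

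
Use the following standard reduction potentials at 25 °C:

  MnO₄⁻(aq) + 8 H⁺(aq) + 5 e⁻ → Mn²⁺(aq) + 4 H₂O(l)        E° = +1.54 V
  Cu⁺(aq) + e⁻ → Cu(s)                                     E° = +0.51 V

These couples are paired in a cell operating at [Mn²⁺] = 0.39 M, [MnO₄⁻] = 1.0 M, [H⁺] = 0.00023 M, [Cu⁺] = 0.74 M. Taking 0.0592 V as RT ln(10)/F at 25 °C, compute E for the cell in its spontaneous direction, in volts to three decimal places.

MnO₄⁻/Mn²⁺ is the cathode (higher E°), Cu⁺/Cu the anode: E°cell = +1.54 − (+0.51) = +1.03 V, n = 5.
Overall: MnO₄⁻(aq) + 8 H⁺(aq) + 5 Cu(s) → Mn²⁺(aq) + 4 H₂O(l) + 5 Cu⁺(aq)
Q = [Mn²⁺]·[Cu⁺]^5 / ([MnO₄⁻]·[H⁺]^8); log Q = 28.043.
E = E° − (0.0592/n) log Q = +1.03 − (0.0592/5)(28.043) = +0.698 V.

+0.698 V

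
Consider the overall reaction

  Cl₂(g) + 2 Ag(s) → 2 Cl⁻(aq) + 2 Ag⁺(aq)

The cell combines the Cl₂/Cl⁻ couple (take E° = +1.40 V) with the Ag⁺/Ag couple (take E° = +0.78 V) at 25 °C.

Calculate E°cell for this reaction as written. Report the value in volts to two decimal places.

+0.62 V

The Cl₂/Cl⁻ couple has the higher reduction potential, so it is the cathode; Ag⁺/Ag is oxidised at the anode.
E°cell = E°(cathode) − E°(anode) = (+1.40) − (+0.78) = +0.62 V.
Since E°cell > 0, the reaction is spontaneous under standard conditions.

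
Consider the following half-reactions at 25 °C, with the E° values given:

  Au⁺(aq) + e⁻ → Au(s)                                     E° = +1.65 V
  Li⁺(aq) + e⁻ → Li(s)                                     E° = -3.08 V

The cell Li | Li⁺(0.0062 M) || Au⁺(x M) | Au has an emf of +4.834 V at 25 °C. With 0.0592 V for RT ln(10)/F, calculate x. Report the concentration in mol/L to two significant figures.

Au⁺/Au is the cathode, Li⁺/Li the anode: E°cell = +4.73 V, n = 1.
Overall reaction: Au⁺(aq) + Li(s) → Au(s) + Li⁺(aq); Q = [Li⁺]^1/[Au⁺]^1.
From E = E° − (0.0592/n) log Q: log Q = (E° − E)·n/0.0592 = (+4.73 − (+4.834))·1/0.0592 = -1.7568.
So 1·log[Au⁺] = 1·log(0.0062) − log Q = -2.2076 − (-1.7568) = -0.4508; [Au⁺] = 10^(-0.4508) ≈ 0.35 M.

0.35 M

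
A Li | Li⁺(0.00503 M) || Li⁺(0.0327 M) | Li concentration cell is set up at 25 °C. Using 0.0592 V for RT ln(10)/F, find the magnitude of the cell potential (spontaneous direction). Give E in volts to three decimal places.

For a concentration cell E°cell = 0. The 0.0327 M side is the cathode (reduction is favoured where [Li⁺] is higher).
With n = 1, E = −(0.0592/1) log([Li⁺]ₐₙ/[Li⁺]꜀ₐₜ) = −(0.0592/1) log(0.00503/0.0327) = −(0.0592/1)(-0.813) = +0.048 V.

+0.048 V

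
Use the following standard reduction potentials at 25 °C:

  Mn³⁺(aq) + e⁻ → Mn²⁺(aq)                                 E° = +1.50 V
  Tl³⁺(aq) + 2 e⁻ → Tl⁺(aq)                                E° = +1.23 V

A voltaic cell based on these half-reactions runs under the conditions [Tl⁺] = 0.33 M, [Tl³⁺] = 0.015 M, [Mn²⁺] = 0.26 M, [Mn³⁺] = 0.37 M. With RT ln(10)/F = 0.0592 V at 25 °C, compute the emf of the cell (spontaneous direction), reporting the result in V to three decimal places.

+0.319 V

Mn³⁺/Mn²⁺ is the cathode (higher E°), Tl³⁺/Tl⁺ the anode: E°cell = +1.50 − (+1.23) = +0.27 V, n = 2.
Overall: 2 Mn³⁺(aq) + Tl⁺(aq) → 2 Mn²⁺(aq) + Tl³⁺(aq)
Q = [Mn²⁺]^2·[Tl³⁺] / ([Mn³⁺]^2·[Tl⁺]); log Q = -1.649.
E = E° − (0.0592/n) log Q = +0.27 − (0.0592/2)(-1.649) = +0.319 V.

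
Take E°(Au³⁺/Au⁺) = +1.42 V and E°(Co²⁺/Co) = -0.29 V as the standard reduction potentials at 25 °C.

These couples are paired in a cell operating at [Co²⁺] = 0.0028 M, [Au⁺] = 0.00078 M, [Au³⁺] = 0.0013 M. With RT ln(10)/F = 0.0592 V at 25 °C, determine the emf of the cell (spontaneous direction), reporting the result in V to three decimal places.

+1.792 V

Au³⁺/Au⁺ is the cathode (higher E°), Co²⁺/Co the anode: E°cell = +1.42 − (-0.29) = +1.71 V, n = 2.
Overall: Au³⁺(aq) + Co(s) → Au⁺(aq) + Co²⁺(aq)
Q = [Au⁺]·[Co²⁺] / ([Au³⁺]); log Q = -2.775.
E = E° − (0.0592/n) log Q = +1.71 − (0.0592/2)(-2.775) = +1.792 V.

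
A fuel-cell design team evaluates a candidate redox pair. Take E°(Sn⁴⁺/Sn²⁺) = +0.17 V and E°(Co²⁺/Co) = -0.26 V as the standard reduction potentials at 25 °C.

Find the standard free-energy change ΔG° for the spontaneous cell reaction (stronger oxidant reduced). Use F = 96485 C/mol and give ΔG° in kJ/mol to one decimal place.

Sn⁴⁺/Sn²⁺ (E° = +0.17 V) is the cathode; Co²⁺/Co (E° = -0.26 V) is the anode, so E°cell = +0.43 V.
Balancing electrons gives n = 2 (lcm of 2 and 2).
ΔG° = −nFE° = −(2)(96485)(+0.43) = -82,977 J = -83.0 kJ/mol.

-83.0 kJ/mol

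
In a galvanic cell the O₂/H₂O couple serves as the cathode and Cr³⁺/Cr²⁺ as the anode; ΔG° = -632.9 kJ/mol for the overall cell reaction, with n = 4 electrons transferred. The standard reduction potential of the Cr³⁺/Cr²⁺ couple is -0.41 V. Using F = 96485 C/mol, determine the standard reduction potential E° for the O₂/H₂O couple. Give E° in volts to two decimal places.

E°cell = −ΔG°/(nF) = −(-632.9×10³)/((4)(96485)) = +1.640 V.
Since O₂/H₂O is the cathode and Cr³⁺/Cr²⁺ the anode, E°cell = E°(O₂/H₂O) − E°(Cr³⁺/Cr²⁺).
So E°(O₂/H₂O) = E°cell + E°(Cr³⁺/Cr²⁺) = +1.640 + (-0.41) = +1.23 V.

+1.23 V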